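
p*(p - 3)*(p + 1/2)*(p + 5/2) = p^4 - 31*p^2/4 - 15*p/4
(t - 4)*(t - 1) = t^2 - 5*t + 4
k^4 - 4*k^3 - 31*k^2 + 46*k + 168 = (k - 7)*(k - 3)*(k + 2)*(k + 4)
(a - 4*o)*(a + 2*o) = a^2 - 2*a*o - 8*o^2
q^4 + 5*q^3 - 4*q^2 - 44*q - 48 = (q - 3)*(q + 2)^2*(q + 4)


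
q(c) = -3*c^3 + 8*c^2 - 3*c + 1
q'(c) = -9*c^2 + 16*c - 3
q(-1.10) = 17.97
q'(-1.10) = -31.49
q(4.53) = -127.30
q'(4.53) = -115.21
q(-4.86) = 548.91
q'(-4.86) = -293.34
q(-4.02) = 337.24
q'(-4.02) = -212.76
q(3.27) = -28.16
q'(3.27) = -46.92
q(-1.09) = 17.66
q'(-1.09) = -31.13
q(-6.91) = 1393.53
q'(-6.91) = -543.29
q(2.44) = -2.27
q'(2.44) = -17.54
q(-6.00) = 955.00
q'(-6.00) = -423.00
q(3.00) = -17.00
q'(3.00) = -36.00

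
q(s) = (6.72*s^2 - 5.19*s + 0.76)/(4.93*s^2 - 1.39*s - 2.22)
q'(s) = (1.39 - 9.86*s)*(6.72*s^2 - 5.19*s + 0.76)/(4.93*s^2 - 1.39*s - 2.22)^2 + (13.44*s - 5.19)/(4.93*s^2 - 1.39*s - 2.22) = (16.2459*s^2 - 37.3304*s + 12.5782)/(24.3049*s^4 - 13.7054*s^3 - 19.9571*s^2 + 6.1716*s + 4.9284)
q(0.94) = 2.19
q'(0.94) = -11.85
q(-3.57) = 1.60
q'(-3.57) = 0.08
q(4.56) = 1.24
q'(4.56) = 0.02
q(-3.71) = 1.59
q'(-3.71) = 0.07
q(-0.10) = -0.66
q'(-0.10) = 3.99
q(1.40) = 1.21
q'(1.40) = -0.26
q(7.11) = 1.28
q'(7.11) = 0.01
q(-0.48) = -11.51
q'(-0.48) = 196.97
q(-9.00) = 1.44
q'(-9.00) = 0.01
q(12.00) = 1.31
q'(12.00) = 0.00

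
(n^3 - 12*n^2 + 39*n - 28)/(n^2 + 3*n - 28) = (n^2 - 8*n + 7)/(n + 7)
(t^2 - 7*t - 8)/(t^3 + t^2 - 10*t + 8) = (t^2 - 7*t - 8)/(t^3 + t^2 - 10*t + 8)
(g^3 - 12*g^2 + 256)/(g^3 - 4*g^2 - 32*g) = (g - 8)/g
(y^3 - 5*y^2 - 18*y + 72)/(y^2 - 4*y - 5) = (-y^3 + 5*y^2 + 18*y - 72)/(-y^2 + 4*y + 5)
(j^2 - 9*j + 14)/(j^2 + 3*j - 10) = (j - 7)/(j + 5)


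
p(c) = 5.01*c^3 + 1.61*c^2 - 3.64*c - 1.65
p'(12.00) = 2199.32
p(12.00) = 8843.79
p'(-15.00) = 3329.81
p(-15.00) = -16493.55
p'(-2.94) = 116.81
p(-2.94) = -104.35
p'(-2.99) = 121.10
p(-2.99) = -110.29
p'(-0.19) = -3.71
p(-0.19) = -0.93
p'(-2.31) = 69.12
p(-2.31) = -46.41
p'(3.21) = 161.57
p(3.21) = 168.97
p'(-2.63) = 91.85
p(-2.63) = -72.08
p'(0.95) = 12.98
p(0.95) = 0.64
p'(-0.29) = -3.31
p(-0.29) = -0.58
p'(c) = 15.03*c^2 + 3.22*c - 3.64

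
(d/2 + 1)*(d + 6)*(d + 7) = d^3/2 + 15*d^2/2 + 34*d + 42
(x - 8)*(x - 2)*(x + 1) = x^3 - 9*x^2 + 6*x + 16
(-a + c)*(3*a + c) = -3*a^2 + 2*a*c + c^2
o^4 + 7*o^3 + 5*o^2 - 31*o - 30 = (o - 2)*(o + 1)*(o + 3)*(o + 5)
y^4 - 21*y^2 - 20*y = y*(y - 5)*(y + 1)*(y + 4)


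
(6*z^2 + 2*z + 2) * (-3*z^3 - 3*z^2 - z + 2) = -18*z^5 - 24*z^4 - 18*z^3 + 4*z^2 + 2*z + 4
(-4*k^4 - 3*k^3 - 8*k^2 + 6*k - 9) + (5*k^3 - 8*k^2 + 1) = -4*k^4 + 2*k^3 - 16*k^2 + 6*k - 8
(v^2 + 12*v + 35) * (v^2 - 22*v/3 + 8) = v^4 + 14*v^3/3 - 45*v^2 - 482*v/3 + 280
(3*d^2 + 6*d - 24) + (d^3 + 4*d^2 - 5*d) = d^3 + 7*d^2 + d - 24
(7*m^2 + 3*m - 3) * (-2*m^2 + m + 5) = -14*m^4 + m^3 + 44*m^2 + 12*m - 15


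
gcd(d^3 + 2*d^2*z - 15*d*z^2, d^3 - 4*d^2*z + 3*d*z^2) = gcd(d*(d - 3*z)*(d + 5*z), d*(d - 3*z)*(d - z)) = -d^2 + 3*d*z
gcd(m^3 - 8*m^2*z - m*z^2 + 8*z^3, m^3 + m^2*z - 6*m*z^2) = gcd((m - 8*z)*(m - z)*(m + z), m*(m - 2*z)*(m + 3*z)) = 1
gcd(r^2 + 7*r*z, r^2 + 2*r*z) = r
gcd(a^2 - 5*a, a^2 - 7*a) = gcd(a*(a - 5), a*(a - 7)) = a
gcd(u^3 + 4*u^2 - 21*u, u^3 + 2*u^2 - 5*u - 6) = 1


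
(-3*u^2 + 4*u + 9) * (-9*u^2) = 27*u^4 - 36*u^3 - 81*u^2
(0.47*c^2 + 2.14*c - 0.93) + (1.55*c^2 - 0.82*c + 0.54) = 2.02*c^2 + 1.32*c - 0.39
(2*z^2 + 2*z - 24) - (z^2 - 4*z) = z^2 + 6*z - 24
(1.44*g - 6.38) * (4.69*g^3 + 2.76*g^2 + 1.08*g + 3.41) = 6.7536*g^4 - 25.9478*g^3 - 16.0536*g^2 - 1.98*g - 21.7558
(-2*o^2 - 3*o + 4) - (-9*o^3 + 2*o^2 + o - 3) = 9*o^3 - 4*o^2 - 4*o + 7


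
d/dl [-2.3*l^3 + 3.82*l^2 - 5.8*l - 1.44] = -6.9*l^2 + 7.64*l - 5.8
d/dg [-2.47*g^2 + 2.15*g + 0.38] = 2.15 - 4.94*g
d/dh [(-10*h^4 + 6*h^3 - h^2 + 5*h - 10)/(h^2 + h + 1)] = (-20*h^5 - 24*h^4 - 28*h^3 + 12*h^2 + 18*h + 15)/(h^4 + 2*h^3 + 3*h^2 + 2*h + 1)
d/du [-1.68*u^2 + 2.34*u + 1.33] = 2.34 - 3.36*u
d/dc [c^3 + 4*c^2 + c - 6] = 3*c^2 + 8*c + 1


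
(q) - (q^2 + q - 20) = 20 - q^2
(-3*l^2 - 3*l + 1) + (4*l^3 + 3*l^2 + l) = 4*l^3 - 2*l + 1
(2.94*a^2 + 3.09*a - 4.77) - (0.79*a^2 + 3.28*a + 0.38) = 2.15*a^2 - 0.19*a - 5.15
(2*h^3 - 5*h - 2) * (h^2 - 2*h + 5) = 2*h^5 - 4*h^4 + 5*h^3 + 8*h^2 - 21*h - 10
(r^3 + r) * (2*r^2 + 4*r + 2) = 2*r^5 + 4*r^4 + 4*r^3 + 4*r^2 + 2*r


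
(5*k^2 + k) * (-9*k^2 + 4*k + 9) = -45*k^4 + 11*k^3 + 49*k^2 + 9*k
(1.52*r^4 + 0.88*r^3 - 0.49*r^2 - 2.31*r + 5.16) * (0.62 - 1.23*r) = -1.8696*r^5 - 0.14*r^4 + 1.1483*r^3 + 2.5375*r^2 - 7.779*r + 3.1992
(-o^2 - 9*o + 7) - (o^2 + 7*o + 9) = -2*o^2 - 16*o - 2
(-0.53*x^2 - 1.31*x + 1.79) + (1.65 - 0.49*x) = -0.53*x^2 - 1.8*x + 3.44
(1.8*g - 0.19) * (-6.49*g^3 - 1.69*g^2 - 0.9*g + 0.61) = -11.682*g^4 - 1.8089*g^3 - 1.2989*g^2 + 1.269*g - 0.1159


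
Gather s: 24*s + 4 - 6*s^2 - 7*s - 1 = -6*s^2 + 17*s + 3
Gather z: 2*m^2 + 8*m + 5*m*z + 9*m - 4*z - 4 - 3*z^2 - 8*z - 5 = 2*m^2 + 17*m - 3*z^2 + z*(5*m - 12) - 9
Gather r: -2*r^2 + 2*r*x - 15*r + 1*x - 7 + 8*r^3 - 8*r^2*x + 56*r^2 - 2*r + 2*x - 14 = 8*r^3 + r^2*(54 - 8*x) + r*(2*x - 17) + 3*x - 21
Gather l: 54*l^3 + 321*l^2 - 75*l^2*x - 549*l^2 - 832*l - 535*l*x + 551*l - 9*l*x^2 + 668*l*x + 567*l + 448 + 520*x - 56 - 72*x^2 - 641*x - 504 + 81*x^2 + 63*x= 54*l^3 + l^2*(-75*x - 228) + l*(-9*x^2 + 133*x + 286) + 9*x^2 - 58*x - 112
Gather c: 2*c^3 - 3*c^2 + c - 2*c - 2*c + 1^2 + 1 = 2*c^3 - 3*c^2 - 3*c + 2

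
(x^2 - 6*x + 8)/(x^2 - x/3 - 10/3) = 3*(x - 4)/(3*x + 5)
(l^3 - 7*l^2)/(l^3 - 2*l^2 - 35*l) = l/(l + 5)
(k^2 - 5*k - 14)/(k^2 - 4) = (k - 7)/(k - 2)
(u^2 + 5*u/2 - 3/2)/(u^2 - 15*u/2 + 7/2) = (u + 3)/(u - 7)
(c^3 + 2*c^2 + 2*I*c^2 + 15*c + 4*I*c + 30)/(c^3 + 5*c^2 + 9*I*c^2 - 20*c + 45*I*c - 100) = (c^2 + c*(2 - 3*I) - 6*I)/(c^2 + c*(5 + 4*I) + 20*I)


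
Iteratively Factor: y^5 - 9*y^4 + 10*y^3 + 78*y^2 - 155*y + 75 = (y - 5)*(y^4 - 4*y^3 - 10*y^2 + 28*y - 15) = (y - 5)*(y - 1)*(y^3 - 3*y^2 - 13*y + 15) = (y - 5)*(y - 1)^2*(y^2 - 2*y - 15) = (y - 5)*(y - 1)^2*(y + 3)*(y - 5)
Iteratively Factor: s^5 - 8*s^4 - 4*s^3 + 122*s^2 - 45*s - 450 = (s - 5)*(s^4 - 3*s^3 - 19*s^2 + 27*s + 90) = (s - 5)*(s + 2)*(s^3 - 5*s^2 - 9*s + 45) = (s - 5)^2*(s + 2)*(s^2 - 9) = (s - 5)^2*(s + 2)*(s + 3)*(s - 3)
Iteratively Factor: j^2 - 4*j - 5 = (j + 1)*(j - 5)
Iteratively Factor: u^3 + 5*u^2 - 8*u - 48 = (u - 3)*(u^2 + 8*u + 16) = (u - 3)*(u + 4)*(u + 4)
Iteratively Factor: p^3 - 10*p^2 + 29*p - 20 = (p - 1)*(p^2 - 9*p + 20) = (p - 4)*(p - 1)*(p - 5)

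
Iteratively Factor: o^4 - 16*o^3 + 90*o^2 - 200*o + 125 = (o - 5)*(o^3 - 11*o^2 + 35*o - 25) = (o - 5)^2*(o^2 - 6*o + 5) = (o - 5)^2*(o - 1)*(o - 5)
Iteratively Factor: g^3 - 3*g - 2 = (g + 1)*(g^2 - g - 2) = (g - 2)*(g + 1)*(g + 1)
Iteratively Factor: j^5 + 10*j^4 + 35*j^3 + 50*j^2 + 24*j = (j + 4)*(j^4 + 6*j^3 + 11*j^2 + 6*j) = (j + 1)*(j + 4)*(j^3 + 5*j^2 + 6*j) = (j + 1)*(j + 3)*(j + 4)*(j^2 + 2*j) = j*(j + 1)*(j + 3)*(j + 4)*(j + 2)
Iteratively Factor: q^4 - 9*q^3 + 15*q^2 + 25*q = (q - 5)*(q^3 - 4*q^2 - 5*q) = (q - 5)*(q + 1)*(q^2 - 5*q) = q*(q - 5)*(q + 1)*(q - 5)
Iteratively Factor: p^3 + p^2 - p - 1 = (p + 1)*(p^2 - 1) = (p + 1)^2*(p - 1)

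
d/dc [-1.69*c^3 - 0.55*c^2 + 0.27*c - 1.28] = -5.07*c^2 - 1.1*c + 0.27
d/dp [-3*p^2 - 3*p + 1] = -6*p - 3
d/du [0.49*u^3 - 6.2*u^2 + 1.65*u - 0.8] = 1.47*u^2 - 12.4*u + 1.65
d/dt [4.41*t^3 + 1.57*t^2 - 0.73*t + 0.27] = 13.23*t^2 + 3.14*t - 0.73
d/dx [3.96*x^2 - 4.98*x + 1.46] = 7.92*x - 4.98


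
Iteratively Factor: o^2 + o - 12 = (o + 4)*(o - 3)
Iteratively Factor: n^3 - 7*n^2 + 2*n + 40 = (n + 2)*(n^2 - 9*n + 20) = (n - 5)*(n + 2)*(n - 4)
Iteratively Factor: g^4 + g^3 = (g)*(g^3 + g^2) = g*(g + 1)*(g^2) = g^2*(g + 1)*(g)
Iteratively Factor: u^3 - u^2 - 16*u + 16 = (u - 1)*(u^2 - 16) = (u - 1)*(u + 4)*(u - 4)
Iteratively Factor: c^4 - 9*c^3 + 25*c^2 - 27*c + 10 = (c - 5)*(c^3 - 4*c^2 + 5*c - 2) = (c - 5)*(c - 1)*(c^2 - 3*c + 2) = (c - 5)*(c - 2)*(c - 1)*(c - 1)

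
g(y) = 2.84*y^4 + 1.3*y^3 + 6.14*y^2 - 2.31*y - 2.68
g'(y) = 11.36*y^3 + 3.9*y^2 + 12.28*y - 2.31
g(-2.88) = 219.23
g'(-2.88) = -276.69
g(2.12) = 89.77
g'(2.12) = 149.49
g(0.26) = -2.83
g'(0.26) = 1.35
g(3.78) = 726.34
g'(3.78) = 713.39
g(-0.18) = -2.07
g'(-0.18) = -4.46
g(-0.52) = 0.21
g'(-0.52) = -9.24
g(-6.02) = 3680.09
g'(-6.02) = -2413.28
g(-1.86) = 48.48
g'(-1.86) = -84.76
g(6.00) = 4165.94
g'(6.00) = 2665.53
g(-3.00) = 254.45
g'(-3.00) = -310.77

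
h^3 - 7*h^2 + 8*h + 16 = (h - 4)^2*(h + 1)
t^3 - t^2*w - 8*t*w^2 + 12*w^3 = (t - 2*w)^2*(t + 3*w)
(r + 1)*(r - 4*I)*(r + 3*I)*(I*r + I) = I*r^4 + r^3 + 2*I*r^3 + 2*r^2 + 13*I*r^2 + r + 24*I*r + 12*I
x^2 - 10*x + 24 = (x - 6)*(x - 4)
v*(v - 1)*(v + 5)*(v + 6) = v^4 + 10*v^3 + 19*v^2 - 30*v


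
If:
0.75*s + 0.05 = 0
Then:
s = -0.07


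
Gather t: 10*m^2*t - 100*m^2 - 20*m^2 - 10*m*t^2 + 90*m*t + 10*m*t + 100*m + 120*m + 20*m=-120*m^2 - 10*m*t^2 + 240*m + t*(10*m^2 + 100*m)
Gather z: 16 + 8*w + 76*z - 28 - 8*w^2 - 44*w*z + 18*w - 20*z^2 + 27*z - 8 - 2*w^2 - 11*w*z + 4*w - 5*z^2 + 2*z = -10*w^2 + 30*w - 25*z^2 + z*(105 - 55*w) - 20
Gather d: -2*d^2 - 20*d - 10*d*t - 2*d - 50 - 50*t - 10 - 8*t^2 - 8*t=-2*d^2 + d*(-10*t - 22) - 8*t^2 - 58*t - 60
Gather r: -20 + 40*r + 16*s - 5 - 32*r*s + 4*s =r*(40 - 32*s) + 20*s - 25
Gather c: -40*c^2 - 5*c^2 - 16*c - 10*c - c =-45*c^2 - 27*c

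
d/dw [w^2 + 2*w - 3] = 2*w + 2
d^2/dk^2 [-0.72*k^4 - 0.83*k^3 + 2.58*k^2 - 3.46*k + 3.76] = -8.64*k^2 - 4.98*k + 5.16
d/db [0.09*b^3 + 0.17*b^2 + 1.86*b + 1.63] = 0.27*b^2 + 0.34*b + 1.86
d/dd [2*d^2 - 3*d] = 4*d - 3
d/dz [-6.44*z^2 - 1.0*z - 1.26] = -12.88*z - 1.0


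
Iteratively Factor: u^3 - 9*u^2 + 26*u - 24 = (u - 4)*(u^2 - 5*u + 6) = (u - 4)*(u - 3)*(u - 2)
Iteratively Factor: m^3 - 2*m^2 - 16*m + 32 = (m - 2)*(m^2 - 16) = (m - 4)*(m - 2)*(m + 4)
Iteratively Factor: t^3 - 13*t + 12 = (t - 3)*(t^2 + 3*t - 4) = (t - 3)*(t + 4)*(t - 1)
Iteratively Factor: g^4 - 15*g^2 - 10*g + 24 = (g + 3)*(g^3 - 3*g^2 - 6*g + 8) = (g - 4)*(g + 3)*(g^2 + g - 2) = (g - 4)*(g + 2)*(g + 3)*(g - 1)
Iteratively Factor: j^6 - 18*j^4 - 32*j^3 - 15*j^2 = (j)*(j^5 - 18*j^3 - 32*j^2 - 15*j) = j*(j - 5)*(j^4 + 5*j^3 + 7*j^2 + 3*j) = j^2*(j - 5)*(j^3 + 5*j^2 + 7*j + 3) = j^2*(j - 5)*(j + 1)*(j^2 + 4*j + 3) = j^2*(j - 5)*(j + 1)^2*(j + 3)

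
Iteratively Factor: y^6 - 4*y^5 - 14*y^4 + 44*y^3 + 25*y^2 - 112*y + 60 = (y - 5)*(y^5 + y^4 - 9*y^3 - y^2 + 20*y - 12) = (y - 5)*(y + 3)*(y^4 - 2*y^3 - 3*y^2 + 8*y - 4) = (y - 5)*(y - 2)*(y + 3)*(y^3 - 3*y + 2) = (y - 5)*(y - 2)*(y - 1)*(y + 3)*(y^2 + y - 2) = (y - 5)*(y - 2)*(y - 1)^2*(y + 3)*(y + 2)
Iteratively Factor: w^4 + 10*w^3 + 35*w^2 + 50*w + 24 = (w + 3)*(w^3 + 7*w^2 + 14*w + 8) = (w + 1)*(w + 3)*(w^2 + 6*w + 8) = (w + 1)*(w + 3)*(w + 4)*(w + 2)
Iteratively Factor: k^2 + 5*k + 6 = (k + 2)*(k + 3)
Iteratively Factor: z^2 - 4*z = (z)*(z - 4)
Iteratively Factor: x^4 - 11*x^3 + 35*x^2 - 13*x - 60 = (x - 5)*(x^3 - 6*x^2 + 5*x + 12) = (x - 5)*(x + 1)*(x^2 - 7*x + 12) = (x - 5)*(x - 3)*(x + 1)*(x - 4)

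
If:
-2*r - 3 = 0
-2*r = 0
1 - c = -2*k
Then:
No Solution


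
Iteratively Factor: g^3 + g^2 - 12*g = (g - 3)*(g^2 + 4*g) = g*(g - 3)*(g + 4)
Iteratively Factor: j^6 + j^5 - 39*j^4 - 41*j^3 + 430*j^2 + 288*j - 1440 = (j + 4)*(j^5 - 3*j^4 - 27*j^3 + 67*j^2 + 162*j - 360) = (j + 4)^2*(j^4 - 7*j^3 + j^2 + 63*j - 90) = (j + 3)*(j + 4)^2*(j^3 - 10*j^2 + 31*j - 30) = (j - 5)*(j + 3)*(j + 4)^2*(j^2 - 5*j + 6) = (j - 5)*(j - 2)*(j + 3)*(j + 4)^2*(j - 3)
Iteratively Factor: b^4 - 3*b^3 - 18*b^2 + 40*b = (b + 4)*(b^3 - 7*b^2 + 10*b) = b*(b + 4)*(b^2 - 7*b + 10) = b*(b - 2)*(b + 4)*(b - 5)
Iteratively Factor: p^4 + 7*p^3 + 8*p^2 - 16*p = (p + 4)*(p^3 + 3*p^2 - 4*p) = (p - 1)*(p + 4)*(p^2 + 4*p) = p*(p - 1)*(p + 4)*(p + 4)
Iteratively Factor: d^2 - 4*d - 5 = (d + 1)*(d - 5)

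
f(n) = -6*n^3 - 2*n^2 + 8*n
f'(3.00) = -166.00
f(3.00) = -156.00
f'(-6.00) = -616.00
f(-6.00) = 1176.00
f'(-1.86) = -46.83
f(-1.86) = 16.81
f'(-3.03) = -145.14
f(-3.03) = 124.31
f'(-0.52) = 5.21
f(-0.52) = -3.86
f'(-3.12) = -154.74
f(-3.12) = 137.80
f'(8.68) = -1382.88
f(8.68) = -4005.08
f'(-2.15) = -66.60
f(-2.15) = 33.19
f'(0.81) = -7.05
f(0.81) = 1.98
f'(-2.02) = -57.37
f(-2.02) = 25.13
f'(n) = -18*n^2 - 4*n + 8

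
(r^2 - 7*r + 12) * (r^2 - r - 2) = r^4 - 8*r^3 + 17*r^2 + 2*r - 24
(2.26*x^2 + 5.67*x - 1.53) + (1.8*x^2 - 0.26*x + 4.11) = 4.06*x^2 + 5.41*x + 2.58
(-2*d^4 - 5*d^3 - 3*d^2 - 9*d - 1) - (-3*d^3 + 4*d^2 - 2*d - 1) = -2*d^4 - 2*d^3 - 7*d^2 - 7*d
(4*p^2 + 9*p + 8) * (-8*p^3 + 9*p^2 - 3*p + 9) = -32*p^5 - 36*p^4 + 5*p^3 + 81*p^2 + 57*p + 72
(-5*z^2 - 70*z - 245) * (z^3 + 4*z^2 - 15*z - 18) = -5*z^5 - 90*z^4 - 450*z^3 + 160*z^2 + 4935*z + 4410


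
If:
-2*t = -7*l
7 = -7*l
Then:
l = -1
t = -7/2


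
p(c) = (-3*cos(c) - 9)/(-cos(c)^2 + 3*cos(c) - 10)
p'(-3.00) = 0.05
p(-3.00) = 0.43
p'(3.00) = -0.05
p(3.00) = 0.43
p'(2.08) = -0.41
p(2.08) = 0.64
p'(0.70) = -0.39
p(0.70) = 1.36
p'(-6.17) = -0.06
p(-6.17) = 1.50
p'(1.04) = -0.53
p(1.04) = 1.20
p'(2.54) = -0.23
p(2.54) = 0.50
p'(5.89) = 0.22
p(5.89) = 1.46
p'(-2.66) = 0.18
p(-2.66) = 0.47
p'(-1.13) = 0.56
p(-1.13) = 1.15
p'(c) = (-2*sin(c)*cos(c) + 3*sin(c))*(-3*cos(c) - 9)/(-cos(c)^2 + 3*cos(c) - 10)^2 + 3*sin(c)/(-cos(c)^2 + 3*cos(c) - 10) = 3*(cos(c)^2 + 6*cos(c) - 19)*sin(c)/(cos(c)^2 - 3*cos(c) + 10)^2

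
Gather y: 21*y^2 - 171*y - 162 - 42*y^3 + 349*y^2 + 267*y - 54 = -42*y^3 + 370*y^2 + 96*y - 216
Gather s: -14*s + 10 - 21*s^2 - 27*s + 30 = -21*s^2 - 41*s + 40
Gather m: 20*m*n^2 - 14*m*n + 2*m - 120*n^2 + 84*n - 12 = m*(20*n^2 - 14*n + 2) - 120*n^2 + 84*n - 12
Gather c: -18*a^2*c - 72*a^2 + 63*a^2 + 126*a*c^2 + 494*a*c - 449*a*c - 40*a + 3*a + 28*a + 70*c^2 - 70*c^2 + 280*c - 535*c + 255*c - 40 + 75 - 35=-9*a^2 + 126*a*c^2 - 9*a + c*(-18*a^2 + 45*a)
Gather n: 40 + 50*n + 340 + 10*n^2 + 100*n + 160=10*n^2 + 150*n + 540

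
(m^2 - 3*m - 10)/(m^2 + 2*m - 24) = (m^2 - 3*m - 10)/(m^2 + 2*m - 24)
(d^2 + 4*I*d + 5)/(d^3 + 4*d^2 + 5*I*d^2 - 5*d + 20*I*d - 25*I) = (d - I)/(d^2 + 4*d - 5)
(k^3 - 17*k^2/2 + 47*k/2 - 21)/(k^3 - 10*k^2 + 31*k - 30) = (k - 7/2)/(k - 5)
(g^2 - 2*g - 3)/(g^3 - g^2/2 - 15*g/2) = 2*(g + 1)/(g*(2*g + 5))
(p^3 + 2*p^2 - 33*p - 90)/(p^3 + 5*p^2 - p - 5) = (p^2 - 3*p - 18)/(p^2 - 1)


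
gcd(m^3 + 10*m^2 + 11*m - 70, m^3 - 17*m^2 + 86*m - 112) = m - 2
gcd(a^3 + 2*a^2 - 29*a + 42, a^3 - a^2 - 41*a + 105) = a^2 + 4*a - 21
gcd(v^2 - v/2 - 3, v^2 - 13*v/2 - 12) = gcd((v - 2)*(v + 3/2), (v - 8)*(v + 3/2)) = v + 3/2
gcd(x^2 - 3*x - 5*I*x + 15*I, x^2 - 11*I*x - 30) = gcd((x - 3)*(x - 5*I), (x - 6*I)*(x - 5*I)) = x - 5*I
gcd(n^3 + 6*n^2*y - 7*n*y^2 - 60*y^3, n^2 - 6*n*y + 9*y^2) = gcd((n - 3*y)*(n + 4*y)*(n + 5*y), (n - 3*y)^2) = -n + 3*y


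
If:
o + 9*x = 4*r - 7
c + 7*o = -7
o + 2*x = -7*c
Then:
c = 7/48 - 7*x/24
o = x/24 - 49/48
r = 217*x/96 + 287/192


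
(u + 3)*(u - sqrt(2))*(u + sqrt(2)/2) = u^3 - sqrt(2)*u^2/2 + 3*u^2 - 3*sqrt(2)*u/2 - u - 3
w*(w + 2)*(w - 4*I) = w^3 + 2*w^2 - 4*I*w^2 - 8*I*w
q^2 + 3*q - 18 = (q - 3)*(q + 6)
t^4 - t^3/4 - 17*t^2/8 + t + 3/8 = (t - 1)^2*(t + 1/4)*(t + 3/2)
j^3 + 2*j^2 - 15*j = j*(j - 3)*(j + 5)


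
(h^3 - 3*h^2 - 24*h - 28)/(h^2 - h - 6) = (h^2 - 5*h - 14)/(h - 3)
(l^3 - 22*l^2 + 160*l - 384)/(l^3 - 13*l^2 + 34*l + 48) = (l - 8)/(l + 1)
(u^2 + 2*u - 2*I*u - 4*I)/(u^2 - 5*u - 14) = (u - 2*I)/(u - 7)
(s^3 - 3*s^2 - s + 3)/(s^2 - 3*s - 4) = (s^2 - 4*s + 3)/(s - 4)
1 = 1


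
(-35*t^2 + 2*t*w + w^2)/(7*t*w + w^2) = (-5*t + w)/w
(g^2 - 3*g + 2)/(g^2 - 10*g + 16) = (g - 1)/(g - 8)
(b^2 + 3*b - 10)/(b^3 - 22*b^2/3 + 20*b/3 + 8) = 3*(b + 5)/(3*b^2 - 16*b - 12)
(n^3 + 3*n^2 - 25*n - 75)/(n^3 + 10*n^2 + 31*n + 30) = (n - 5)/(n + 2)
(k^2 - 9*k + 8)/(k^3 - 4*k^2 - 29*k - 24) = (k - 1)/(k^2 + 4*k + 3)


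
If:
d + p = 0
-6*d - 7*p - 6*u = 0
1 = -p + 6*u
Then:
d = 1/2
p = -1/2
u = 1/12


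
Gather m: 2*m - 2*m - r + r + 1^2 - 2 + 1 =0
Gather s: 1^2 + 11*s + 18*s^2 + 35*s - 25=18*s^2 + 46*s - 24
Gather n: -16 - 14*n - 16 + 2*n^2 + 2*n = 2*n^2 - 12*n - 32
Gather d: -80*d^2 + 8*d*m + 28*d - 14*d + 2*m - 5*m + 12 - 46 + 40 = -80*d^2 + d*(8*m + 14) - 3*m + 6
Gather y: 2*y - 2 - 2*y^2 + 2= -2*y^2 + 2*y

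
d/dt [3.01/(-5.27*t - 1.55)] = 15.8627/(5.27*t + 1.55)^2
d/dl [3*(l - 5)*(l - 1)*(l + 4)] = 9*l^2 - 12*l - 57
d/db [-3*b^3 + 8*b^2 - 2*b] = -9*b^2 + 16*b - 2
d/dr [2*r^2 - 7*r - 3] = 4*r - 7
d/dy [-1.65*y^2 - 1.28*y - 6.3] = -3.3*y - 1.28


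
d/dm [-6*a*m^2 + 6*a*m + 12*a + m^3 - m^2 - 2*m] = -12*a*m + 6*a + 3*m^2 - 2*m - 2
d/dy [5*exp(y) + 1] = 5*exp(y)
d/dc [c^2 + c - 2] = 2*c + 1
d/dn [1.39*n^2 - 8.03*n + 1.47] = 2.78*n - 8.03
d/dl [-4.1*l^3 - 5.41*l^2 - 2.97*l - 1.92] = -12.3*l^2 - 10.82*l - 2.97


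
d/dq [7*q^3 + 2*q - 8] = 21*q^2 + 2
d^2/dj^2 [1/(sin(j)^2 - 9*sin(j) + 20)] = (-4*sin(j)^4 + 27*sin(j)^3 + 5*sin(j)^2 - 234*sin(j) + 122)/(sin(j)^2 - 9*sin(j) + 20)^3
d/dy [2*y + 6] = 2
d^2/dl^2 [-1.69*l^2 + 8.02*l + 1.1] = -3.38000000000000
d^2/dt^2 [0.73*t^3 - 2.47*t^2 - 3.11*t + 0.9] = 4.38*t - 4.94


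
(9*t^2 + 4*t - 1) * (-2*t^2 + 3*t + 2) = -18*t^4 + 19*t^3 + 32*t^2 + 5*t - 2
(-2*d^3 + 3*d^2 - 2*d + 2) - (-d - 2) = -2*d^3 + 3*d^2 - d + 4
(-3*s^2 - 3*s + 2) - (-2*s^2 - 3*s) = 2 - s^2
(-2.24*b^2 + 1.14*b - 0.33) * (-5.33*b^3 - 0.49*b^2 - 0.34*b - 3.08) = 11.9392*b^5 - 4.9786*b^4 + 1.9619*b^3 + 6.6733*b^2 - 3.399*b + 1.0164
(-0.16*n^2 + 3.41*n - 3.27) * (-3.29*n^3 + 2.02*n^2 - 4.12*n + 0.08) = 0.5264*n^5 - 11.5421*n^4 + 18.3057*n^3 - 20.6674*n^2 + 13.7452*n - 0.2616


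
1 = 1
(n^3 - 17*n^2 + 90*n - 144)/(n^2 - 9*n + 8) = (n^2 - 9*n + 18)/(n - 1)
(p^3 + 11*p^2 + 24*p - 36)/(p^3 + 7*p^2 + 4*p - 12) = (p + 6)/(p + 2)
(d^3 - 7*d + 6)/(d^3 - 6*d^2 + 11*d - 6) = (d + 3)/(d - 3)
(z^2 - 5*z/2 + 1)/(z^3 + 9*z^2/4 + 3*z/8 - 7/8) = 4*(z - 2)/(4*z^2 + 11*z + 7)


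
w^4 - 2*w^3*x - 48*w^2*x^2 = w^2*(w - 8*x)*(w + 6*x)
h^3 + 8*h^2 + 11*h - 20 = (h - 1)*(h + 4)*(h + 5)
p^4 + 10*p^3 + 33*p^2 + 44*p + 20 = (p + 1)*(p + 2)^2*(p + 5)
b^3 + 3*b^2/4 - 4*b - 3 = (b - 2)*(b + 3/4)*(b + 2)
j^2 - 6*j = j*(j - 6)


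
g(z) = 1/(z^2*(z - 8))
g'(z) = -1/(z^2*(z - 8)^2) - 2/(z^3*(z - 8))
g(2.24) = -0.03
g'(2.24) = 0.02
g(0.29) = -1.54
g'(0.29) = 10.44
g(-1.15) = -0.08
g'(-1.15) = -0.15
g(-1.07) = -0.10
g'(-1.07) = -0.19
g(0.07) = -25.74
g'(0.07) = 732.05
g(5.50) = -0.01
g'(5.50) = -0.00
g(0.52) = -0.49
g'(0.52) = 1.84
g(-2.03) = -0.02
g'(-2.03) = -0.03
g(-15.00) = 0.00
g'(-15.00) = 0.00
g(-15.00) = 0.00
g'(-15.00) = 0.00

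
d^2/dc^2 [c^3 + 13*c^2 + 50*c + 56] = 6*c + 26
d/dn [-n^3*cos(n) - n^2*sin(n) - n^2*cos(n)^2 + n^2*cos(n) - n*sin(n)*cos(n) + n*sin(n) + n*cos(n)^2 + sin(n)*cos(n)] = n^3*sin(n) - n^2*sin(n) + n^2*sin(2*n) - 4*n^2*cos(n) - 2*n*sin(n) - n*sin(2*n) + 3*n*cos(n) - 2*n*cos(2*n) - n + sin(n) - sin(2*n)/2 + 3*cos(2*n)/2 + 1/2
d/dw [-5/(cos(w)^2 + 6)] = -20*sin(2*w)/(cos(2*w) + 13)^2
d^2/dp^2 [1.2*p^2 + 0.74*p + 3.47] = 2.40000000000000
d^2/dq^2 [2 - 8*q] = 0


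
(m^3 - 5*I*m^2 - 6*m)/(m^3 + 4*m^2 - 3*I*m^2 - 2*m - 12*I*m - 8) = m*(m - 3*I)/(m^2 + m*(4 - I) - 4*I)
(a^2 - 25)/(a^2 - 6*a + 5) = (a + 5)/(a - 1)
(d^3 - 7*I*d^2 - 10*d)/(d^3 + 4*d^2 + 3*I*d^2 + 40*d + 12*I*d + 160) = d*(d - 2*I)/(d^2 + 4*d*(1 + 2*I) + 32*I)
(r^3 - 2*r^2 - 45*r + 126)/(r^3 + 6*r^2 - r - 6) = (r^3 - 2*r^2 - 45*r + 126)/(r^3 + 6*r^2 - r - 6)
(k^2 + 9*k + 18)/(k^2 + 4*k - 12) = (k + 3)/(k - 2)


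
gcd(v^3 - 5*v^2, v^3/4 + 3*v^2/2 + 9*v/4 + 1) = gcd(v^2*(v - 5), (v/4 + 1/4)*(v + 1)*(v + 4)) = 1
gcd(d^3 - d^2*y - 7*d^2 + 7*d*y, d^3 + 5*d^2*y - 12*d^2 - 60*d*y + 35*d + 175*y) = d - 7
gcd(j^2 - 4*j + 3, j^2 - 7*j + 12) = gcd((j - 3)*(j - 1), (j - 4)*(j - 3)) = j - 3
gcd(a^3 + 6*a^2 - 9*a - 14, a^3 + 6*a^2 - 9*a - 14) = a^3 + 6*a^2 - 9*a - 14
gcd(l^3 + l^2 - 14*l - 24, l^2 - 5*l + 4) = l - 4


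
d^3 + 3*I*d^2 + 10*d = d*(d - 2*I)*(d + 5*I)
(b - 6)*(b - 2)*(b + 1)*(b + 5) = b^4 - 2*b^3 - 31*b^2 + 32*b + 60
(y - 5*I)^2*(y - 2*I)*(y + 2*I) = y^4 - 10*I*y^3 - 21*y^2 - 40*I*y - 100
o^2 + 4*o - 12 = (o - 2)*(o + 6)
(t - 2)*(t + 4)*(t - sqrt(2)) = t^3 - sqrt(2)*t^2 + 2*t^2 - 8*t - 2*sqrt(2)*t + 8*sqrt(2)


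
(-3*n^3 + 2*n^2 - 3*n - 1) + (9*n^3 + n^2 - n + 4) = 6*n^3 + 3*n^2 - 4*n + 3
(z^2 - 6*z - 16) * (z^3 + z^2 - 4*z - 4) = z^5 - 5*z^4 - 26*z^3 + 4*z^2 + 88*z + 64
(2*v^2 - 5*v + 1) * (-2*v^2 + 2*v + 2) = -4*v^4 + 14*v^3 - 8*v^2 - 8*v + 2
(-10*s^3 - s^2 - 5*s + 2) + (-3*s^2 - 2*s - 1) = -10*s^3 - 4*s^2 - 7*s + 1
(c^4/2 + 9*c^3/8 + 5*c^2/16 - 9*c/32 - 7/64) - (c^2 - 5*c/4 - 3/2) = c^4/2 + 9*c^3/8 - 11*c^2/16 + 31*c/32 + 89/64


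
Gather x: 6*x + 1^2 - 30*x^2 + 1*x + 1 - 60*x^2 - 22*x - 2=-90*x^2 - 15*x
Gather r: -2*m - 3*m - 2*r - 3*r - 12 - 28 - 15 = -5*m - 5*r - 55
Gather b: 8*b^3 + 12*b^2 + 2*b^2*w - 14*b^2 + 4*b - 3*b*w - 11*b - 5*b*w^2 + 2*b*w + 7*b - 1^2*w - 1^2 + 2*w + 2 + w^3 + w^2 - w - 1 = 8*b^3 + b^2*(2*w - 2) + b*(-5*w^2 - w) + w^3 + w^2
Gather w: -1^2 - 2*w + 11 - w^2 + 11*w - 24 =-w^2 + 9*w - 14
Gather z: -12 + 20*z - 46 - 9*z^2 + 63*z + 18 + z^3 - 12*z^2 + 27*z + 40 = z^3 - 21*z^2 + 110*z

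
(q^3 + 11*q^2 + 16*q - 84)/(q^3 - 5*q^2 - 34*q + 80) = (q^2 + 13*q + 42)/(q^2 - 3*q - 40)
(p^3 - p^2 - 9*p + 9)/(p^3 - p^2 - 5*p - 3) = (p^2 + 2*p - 3)/(p^2 + 2*p + 1)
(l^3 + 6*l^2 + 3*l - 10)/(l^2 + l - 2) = l + 5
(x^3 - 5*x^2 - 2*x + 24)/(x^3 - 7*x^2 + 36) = (x - 4)/(x - 6)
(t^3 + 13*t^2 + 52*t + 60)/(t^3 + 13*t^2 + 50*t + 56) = (t^2 + 11*t + 30)/(t^2 + 11*t + 28)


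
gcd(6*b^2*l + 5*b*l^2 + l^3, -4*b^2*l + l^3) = 2*b*l + l^2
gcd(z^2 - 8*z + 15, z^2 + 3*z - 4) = 1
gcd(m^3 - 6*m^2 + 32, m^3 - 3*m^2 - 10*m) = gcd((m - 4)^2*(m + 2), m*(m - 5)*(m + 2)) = m + 2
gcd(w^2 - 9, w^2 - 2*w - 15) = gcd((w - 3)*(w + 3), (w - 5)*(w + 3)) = w + 3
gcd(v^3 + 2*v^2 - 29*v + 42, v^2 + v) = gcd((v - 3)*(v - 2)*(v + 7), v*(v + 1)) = 1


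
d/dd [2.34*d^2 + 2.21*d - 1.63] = 4.68*d + 2.21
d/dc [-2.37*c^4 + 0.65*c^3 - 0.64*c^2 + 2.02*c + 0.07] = -9.48*c^3 + 1.95*c^2 - 1.28*c + 2.02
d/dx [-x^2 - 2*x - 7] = -2*x - 2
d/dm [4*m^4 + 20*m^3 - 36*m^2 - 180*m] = 16*m^3 + 60*m^2 - 72*m - 180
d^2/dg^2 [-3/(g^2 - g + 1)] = 6*(g^2 - g - (2*g - 1)^2 + 1)/(g^2 - g + 1)^3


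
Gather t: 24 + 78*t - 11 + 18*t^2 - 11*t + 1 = 18*t^2 + 67*t + 14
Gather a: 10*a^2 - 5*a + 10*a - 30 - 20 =10*a^2 + 5*a - 50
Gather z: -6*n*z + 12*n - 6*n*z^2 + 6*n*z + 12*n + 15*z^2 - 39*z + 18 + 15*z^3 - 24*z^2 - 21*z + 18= 24*n + 15*z^3 + z^2*(-6*n - 9) - 60*z + 36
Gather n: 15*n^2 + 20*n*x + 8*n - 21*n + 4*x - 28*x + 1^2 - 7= 15*n^2 + n*(20*x - 13) - 24*x - 6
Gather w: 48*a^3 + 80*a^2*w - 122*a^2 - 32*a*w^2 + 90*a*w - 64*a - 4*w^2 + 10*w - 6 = 48*a^3 - 122*a^2 - 64*a + w^2*(-32*a - 4) + w*(80*a^2 + 90*a + 10) - 6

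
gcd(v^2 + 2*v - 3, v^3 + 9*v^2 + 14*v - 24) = v - 1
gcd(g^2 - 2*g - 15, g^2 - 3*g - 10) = g - 5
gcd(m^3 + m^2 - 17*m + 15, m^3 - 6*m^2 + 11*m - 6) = m^2 - 4*m + 3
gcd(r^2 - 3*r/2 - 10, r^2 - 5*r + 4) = r - 4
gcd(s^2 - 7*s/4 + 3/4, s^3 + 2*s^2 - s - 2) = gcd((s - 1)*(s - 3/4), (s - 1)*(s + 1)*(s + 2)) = s - 1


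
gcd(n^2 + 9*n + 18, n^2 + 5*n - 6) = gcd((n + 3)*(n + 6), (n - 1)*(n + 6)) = n + 6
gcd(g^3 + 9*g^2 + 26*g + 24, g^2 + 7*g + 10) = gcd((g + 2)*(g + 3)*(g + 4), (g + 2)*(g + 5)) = g + 2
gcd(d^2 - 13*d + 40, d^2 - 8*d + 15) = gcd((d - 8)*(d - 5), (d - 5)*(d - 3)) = d - 5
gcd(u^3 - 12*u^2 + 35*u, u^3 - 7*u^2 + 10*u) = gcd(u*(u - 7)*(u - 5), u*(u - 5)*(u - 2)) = u^2 - 5*u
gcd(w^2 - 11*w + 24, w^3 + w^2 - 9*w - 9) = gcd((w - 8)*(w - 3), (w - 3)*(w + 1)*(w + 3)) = w - 3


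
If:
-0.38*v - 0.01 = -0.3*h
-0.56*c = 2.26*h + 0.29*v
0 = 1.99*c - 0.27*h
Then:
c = 0.00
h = 0.00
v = -0.02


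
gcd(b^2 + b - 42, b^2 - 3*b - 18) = b - 6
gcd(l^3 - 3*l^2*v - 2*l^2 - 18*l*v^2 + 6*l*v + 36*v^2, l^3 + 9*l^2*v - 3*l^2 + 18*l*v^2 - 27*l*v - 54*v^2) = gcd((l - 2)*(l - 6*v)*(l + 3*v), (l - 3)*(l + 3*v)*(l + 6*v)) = l + 3*v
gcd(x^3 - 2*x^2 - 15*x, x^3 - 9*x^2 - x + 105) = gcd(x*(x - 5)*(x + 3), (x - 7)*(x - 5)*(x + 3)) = x^2 - 2*x - 15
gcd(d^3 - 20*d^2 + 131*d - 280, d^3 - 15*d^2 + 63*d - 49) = d - 7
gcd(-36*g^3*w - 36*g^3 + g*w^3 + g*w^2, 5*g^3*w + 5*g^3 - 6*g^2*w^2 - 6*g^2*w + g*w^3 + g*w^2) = g*w + g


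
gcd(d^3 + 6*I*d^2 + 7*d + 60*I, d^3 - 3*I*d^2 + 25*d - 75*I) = d^2 + 2*I*d + 15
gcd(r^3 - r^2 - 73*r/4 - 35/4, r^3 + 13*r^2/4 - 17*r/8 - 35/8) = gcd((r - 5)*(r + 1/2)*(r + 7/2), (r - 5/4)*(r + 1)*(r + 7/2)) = r + 7/2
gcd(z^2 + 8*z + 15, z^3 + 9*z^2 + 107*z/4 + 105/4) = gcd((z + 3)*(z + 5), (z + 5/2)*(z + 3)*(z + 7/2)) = z + 3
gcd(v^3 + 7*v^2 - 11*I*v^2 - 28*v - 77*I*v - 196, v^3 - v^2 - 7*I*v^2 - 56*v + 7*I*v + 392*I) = v^2 + v*(7 - 7*I) - 49*I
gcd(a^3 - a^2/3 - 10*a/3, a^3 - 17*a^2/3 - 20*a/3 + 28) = a - 2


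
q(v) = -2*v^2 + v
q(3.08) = -15.89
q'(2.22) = -7.88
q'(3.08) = -11.32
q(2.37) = -8.86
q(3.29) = -18.36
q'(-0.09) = 1.36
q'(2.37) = -8.48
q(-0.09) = -0.11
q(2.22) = -7.64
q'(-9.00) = 37.00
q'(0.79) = -2.16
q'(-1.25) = 6.00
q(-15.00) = -465.00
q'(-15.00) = 61.00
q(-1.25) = -4.38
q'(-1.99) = 8.96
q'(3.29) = -12.16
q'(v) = 1 - 4*v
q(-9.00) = -171.00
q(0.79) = -0.46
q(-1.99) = -9.91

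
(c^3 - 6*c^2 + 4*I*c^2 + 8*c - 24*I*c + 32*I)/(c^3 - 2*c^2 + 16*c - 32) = (c - 4)/(c - 4*I)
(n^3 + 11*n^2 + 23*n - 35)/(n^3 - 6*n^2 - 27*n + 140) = (n^2 + 6*n - 7)/(n^2 - 11*n + 28)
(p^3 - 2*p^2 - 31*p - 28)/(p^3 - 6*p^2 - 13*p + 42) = (p^2 + 5*p + 4)/(p^2 + p - 6)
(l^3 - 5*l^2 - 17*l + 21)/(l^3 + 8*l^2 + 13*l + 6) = (l^3 - 5*l^2 - 17*l + 21)/(l^3 + 8*l^2 + 13*l + 6)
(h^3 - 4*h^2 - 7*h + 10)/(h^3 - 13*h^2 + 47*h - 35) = (h + 2)/(h - 7)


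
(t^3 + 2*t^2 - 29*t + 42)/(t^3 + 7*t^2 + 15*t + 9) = (t^3 + 2*t^2 - 29*t + 42)/(t^3 + 7*t^2 + 15*t + 9)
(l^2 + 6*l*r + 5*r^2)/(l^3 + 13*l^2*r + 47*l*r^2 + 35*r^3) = 1/(l + 7*r)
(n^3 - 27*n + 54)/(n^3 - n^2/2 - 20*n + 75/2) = 2*(n^2 + 3*n - 18)/(2*n^2 + 5*n - 25)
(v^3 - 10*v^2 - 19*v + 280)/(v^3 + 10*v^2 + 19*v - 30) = (v^2 - 15*v + 56)/(v^2 + 5*v - 6)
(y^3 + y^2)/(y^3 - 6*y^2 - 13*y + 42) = y^2*(y + 1)/(y^3 - 6*y^2 - 13*y + 42)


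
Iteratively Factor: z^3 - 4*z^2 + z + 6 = (z + 1)*(z^2 - 5*z + 6) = (z - 3)*(z + 1)*(z - 2)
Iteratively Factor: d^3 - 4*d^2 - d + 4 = (d + 1)*(d^2 - 5*d + 4) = (d - 1)*(d + 1)*(d - 4)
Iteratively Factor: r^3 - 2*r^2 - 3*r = (r)*(r^2 - 2*r - 3) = r*(r - 3)*(r + 1)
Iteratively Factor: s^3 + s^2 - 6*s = (s + 3)*(s^2 - 2*s) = (s - 2)*(s + 3)*(s)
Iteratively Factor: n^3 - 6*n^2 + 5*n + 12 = (n - 3)*(n^2 - 3*n - 4) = (n - 3)*(n + 1)*(n - 4)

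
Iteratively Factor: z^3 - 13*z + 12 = (z - 3)*(z^2 + 3*z - 4) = (z - 3)*(z - 1)*(z + 4)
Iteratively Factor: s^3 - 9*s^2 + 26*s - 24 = (s - 3)*(s^2 - 6*s + 8) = (s - 4)*(s - 3)*(s - 2)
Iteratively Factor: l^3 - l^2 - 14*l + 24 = (l + 4)*(l^2 - 5*l + 6) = (l - 2)*(l + 4)*(l - 3)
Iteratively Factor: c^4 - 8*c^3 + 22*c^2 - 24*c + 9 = (c - 1)*(c^3 - 7*c^2 + 15*c - 9) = (c - 3)*(c - 1)*(c^2 - 4*c + 3) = (c - 3)^2*(c - 1)*(c - 1)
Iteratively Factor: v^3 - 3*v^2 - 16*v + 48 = (v - 3)*(v^2 - 16) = (v - 3)*(v + 4)*(v - 4)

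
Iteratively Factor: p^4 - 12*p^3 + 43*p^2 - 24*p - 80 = (p - 4)*(p^3 - 8*p^2 + 11*p + 20) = (p - 4)^2*(p^2 - 4*p - 5) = (p - 5)*(p - 4)^2*(p + 1)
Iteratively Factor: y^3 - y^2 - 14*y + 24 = (y - 3)*(y^2 + 2*y - 8) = (y - 3)*(y - 2)*(y + 4)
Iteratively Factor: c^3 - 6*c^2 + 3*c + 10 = (c - 2)*(c^2 - 4*c - 5) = (c - 5)*(c - 2)*(c + 1)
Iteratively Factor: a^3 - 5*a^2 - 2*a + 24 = (a + 2)*(a^2 - 7*a + 12) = (a - 3)*(a + 2)*(a - 4)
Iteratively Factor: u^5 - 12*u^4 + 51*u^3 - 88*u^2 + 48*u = (u - 1)*(u^4 - 11*u^3 + 40*u^2 - 48*u) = (u - 4)*(u - 1)*(u^3 - 7*u^2 + 12*u) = (u - 4)^2*(u - 1)*(u^2 - 3*u) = (u - 4)^2*(u - 3)*(u - 1)*(u)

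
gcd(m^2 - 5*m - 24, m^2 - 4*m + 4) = 1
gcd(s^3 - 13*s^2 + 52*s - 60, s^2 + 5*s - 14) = s - 2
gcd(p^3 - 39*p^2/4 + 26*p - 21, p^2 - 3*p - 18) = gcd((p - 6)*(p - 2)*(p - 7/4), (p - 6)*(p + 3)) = p - 6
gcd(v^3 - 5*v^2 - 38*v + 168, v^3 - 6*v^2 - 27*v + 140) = v^2 - 11*v + 28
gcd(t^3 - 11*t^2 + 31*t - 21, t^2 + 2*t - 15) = t - 3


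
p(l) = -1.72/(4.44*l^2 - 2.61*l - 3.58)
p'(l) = -1.72*(2.61 - 8.88*l)/(4.44*l^2 - 2.61*l - 3.58)^2 = (15.2736*l - 4.4892)/(-4.44*l^2 + 2.61*l + 3.58)^2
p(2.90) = -0.07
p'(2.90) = 0.06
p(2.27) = -0.13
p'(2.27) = 0.17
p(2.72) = -0.08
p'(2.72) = 0.08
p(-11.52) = -0.00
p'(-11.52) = -0.00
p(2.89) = -0.07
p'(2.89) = 0.06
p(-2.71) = -0.05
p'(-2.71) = -0.04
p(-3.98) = -0.02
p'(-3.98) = -0.01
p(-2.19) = -0.07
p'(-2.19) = -0.07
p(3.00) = -0.06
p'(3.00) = 0.05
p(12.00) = -0.00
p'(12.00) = 0.00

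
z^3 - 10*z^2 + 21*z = z*(z - 7)*(z - 3)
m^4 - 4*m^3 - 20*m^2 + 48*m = m*(m - 6)*(m - 2)*(m + 4)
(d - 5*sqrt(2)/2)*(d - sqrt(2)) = d^2 - 7*sqrt(2)*d/2 + 5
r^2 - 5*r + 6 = (r - 3)*(r - 2)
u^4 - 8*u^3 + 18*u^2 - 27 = (u - 3)^3*(u + 1)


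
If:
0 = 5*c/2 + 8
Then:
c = -16/5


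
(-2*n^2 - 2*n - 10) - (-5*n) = -2*n^2 + 3*n - 10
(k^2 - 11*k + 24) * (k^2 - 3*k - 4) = k^4 - 14*k^3 + 53*k^2 - 28*k - 96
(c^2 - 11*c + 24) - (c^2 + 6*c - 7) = 31 - 17*c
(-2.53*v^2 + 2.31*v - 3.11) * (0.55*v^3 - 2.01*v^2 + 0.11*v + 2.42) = -1.3915*v^5 + 6.3558*v^4 - 6.6319*v^3 + 0.3826*v^2 + 5.2481*v - 7.5262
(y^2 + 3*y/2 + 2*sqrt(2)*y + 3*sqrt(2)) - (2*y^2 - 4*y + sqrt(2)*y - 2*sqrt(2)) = -y^2 + sqrt(2)*y + 11*y/2 + 5*sqrt(2)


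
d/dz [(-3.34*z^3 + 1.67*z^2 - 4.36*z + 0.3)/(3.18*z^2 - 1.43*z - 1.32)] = (-10.6212*z^4 + 9.5524*z^3 + 24.7031*z^2 - 6.3168*z + 6.1842)/(10.1124*z^4 - 9.0948*z^3 - 6.3503*z^2 + 3.7752*z + 1.7424)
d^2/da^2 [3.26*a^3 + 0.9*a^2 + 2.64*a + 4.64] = 19.56*a + 1.8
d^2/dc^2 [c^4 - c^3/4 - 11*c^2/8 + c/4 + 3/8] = 12*c^2 - 3*c/2 - 11/4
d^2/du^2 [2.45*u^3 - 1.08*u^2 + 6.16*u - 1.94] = 14.7*u - 2.16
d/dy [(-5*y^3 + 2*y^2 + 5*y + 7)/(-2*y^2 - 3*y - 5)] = (10*y^4 + 30*y^3 + 79*y^2 + 8*y - 4)/(4*y^4 + 12*y^3 + 29*y^2 + 30*y + 25)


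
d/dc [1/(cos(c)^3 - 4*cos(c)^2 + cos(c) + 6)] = (3*cos(c)^2 - 8*cos(c) + 1)*sin(c)/(cos(c)^3 - 4*cos(c)^2 + cos(c) + 6)^2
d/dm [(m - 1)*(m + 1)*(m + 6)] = 3*m^2 + 12*m - 1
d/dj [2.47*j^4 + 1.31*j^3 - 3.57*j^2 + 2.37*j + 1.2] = 9.88*j^3 + 3.93*j^2 - 7.14*j + 2.37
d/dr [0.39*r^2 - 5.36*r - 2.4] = 0.78*r - 5.36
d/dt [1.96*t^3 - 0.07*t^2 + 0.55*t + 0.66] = 5.88*t^2 - 0.14*t + 0.55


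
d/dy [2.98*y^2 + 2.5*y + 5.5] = 5.96*y + 2.5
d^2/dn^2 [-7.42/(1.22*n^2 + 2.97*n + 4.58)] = (22.087856*n^2 + 53.771256*n - 7.42*(2.44*n + 2.97)*(4.88*n + 5.94) + 82.919984)/(1.22*n^2 + 2.97*n + 4.58)^3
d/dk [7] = 0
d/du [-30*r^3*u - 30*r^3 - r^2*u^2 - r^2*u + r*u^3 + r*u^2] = r*(-30*r^2 - 2*r*u - r + 3*u^2 + 2*u)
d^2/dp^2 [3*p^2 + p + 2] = 6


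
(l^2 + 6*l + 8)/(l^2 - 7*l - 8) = (l^2 + 6*l + 8)/(l^2 - 7*l - 8)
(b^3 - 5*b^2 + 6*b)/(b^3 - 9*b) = (b - 2)/(b + 3)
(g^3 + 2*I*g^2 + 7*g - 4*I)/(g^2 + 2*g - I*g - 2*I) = (g^2 + 3*I*g + 4)/(g + 2)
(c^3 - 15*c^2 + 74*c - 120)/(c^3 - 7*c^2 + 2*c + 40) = (c - 6)/(c + 2)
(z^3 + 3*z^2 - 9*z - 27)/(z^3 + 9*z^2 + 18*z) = (z^2 - 9)/(z*(z + 6))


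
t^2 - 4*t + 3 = (t - 3)*(t - 1)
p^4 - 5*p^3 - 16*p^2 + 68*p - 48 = (p - 6)*(p - 2)*(p - 1)*(p + 4)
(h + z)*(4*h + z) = 4*h^2 + 5*h*z + z^2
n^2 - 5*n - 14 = (n - 7)*(n + 2)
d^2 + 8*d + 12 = (d + 2)*(d + 6)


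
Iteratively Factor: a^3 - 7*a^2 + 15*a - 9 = (a - 3)*(a^2 - 4*a + 3) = (a - 3)^2*(a - 1)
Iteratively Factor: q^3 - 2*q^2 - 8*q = (q)*(q^2 - 2*q - 8) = q*(q - 4)*(q + 2)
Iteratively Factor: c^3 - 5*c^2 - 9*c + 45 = (c - 3)*(c^2 - 2*c - 15) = (c - 5)*(c - 3)*(c + 3)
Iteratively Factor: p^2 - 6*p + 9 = (p - 3)*(p - 3)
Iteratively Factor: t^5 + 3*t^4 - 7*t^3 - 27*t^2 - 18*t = (t - 3)*(t^4 + 6*t^3 + 11*t^2 + 6*t) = t*(t - 3)*(t^3 + 6*t^2 + 11*t + 6) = t*(t - 3)*(t + 3)*(t^2 + 3*t + 2) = t*(t - 3)*(t + 1)*(t + 3)*(t + 2)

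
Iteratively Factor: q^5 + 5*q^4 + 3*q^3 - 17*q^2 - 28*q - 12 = (q + 1)*(q^4 + 4*q^3 - q^2 - 16*q - 12) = (q - 2)*(q + 1)*(q^3 + 6*q^2 + 11*q + 6) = (q - 2)*(q + 1)*(q + 2)*(q^2 + 4*q + 3) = (q - 2)*(q + 1)*(q + 2)*(q + 3)*(q + 1)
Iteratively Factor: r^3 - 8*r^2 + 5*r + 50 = (r - 5)*(r^2 - 3*r - 10) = (r - 5)*(r + 2)*(r - 5)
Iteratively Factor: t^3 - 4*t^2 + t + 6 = (t - 3)*(t^2 - t - 2) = (t - 3)*(t + 1)*(t - 2)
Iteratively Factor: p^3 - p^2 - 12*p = (p - 4)*(p^2 + 3*p) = p*(p - 4)*(p + 3)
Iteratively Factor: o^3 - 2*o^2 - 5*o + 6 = (o - 3)*(o^2 + o - 2) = (o - 3)*(o - 1)*(o + 2)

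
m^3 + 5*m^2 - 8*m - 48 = (m - 3)*(m + 4)^2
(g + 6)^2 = g^2 + 12*g + 36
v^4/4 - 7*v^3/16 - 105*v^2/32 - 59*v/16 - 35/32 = (v/4 + 1/4)*(v - 5)*(v + 1/2)*(v + 7/4)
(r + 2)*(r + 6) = r^2 + 8*r + 12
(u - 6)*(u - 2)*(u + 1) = u^3 - 7*u^2 + 4*u + 12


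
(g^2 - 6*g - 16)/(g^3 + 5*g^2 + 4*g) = (g^2 - 6*g - 16)/(g*(g^2 + 5*g + 4))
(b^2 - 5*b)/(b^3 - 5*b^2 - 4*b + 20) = b/(b^2 - 4)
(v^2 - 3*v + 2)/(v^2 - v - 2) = (v - 1)/(v + 1)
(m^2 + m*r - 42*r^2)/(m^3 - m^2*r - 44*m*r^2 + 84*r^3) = 1/(m - 2*r)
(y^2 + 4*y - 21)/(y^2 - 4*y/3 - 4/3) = 3*(-y^2 - 4*y + 21)/(-3*y^2 + 4*y + 4)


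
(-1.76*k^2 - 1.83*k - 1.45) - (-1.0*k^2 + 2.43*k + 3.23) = -0.76*k^2 - 4.26*k - 4.68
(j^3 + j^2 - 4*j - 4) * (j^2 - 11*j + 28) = j^5 - 10*j^4 + 13*j^3 + 68*j^2 - 68*j - 112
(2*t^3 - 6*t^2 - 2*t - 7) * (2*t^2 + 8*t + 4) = 4*t^5 + 4*t^4 - 44*t^3 - 54*t^2 - 64*t - 28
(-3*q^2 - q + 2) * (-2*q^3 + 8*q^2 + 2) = 6*q^5 - 22*q^4 - 12*q^3 + 10*q^2 - 2*q + 4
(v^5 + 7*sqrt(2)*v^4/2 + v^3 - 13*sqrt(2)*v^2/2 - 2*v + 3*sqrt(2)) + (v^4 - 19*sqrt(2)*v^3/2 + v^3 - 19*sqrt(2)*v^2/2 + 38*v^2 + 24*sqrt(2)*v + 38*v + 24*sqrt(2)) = v^5 + v^4 + 7*sqrt(2)*v^4/2 - 19*sqrt(2)*v^3/2 + 2*v^3 - 16*sqrt(2)*v^2 + 38*v^2 + 24*sqrt(2)*v + 36*v + 27*sqrt(2)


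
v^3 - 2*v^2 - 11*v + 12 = (v - 4)*(v - 1)*(v + 3)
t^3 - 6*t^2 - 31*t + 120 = (t - 8)*(t - 3)*(t + 5)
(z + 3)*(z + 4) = z^2 + 7*z + 12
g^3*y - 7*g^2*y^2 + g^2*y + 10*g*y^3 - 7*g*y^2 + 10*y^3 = (g - 5*y)*(g - 2*y)*(g*y + y)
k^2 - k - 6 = (k - 3)*(k + 2)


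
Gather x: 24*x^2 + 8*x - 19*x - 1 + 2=24*x^2 - 11*x + 1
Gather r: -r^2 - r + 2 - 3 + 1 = -r^2 - r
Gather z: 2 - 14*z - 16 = -14*z - 14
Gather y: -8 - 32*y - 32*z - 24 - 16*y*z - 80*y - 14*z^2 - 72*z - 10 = y*(-16*z - 112) - 14*z^2 - 104*z - 42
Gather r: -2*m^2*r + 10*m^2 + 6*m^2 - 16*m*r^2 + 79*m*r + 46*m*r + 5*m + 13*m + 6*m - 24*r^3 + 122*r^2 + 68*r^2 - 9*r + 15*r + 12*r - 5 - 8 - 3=16*m^2 + 24*m - 24*r^3 + r^2*(190 - 16*m) + r*(-2*m^2 + 125*m + 18) - 16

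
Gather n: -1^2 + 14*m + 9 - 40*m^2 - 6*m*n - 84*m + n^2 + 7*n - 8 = -40*m^2 - 70*m + n^2 + n*(7 - 6*m)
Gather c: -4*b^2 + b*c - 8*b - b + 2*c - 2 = -4*b^2 - 9*b + c*(b + 2) - 2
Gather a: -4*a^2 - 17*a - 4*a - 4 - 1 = -4*a^2 - 21*a - 5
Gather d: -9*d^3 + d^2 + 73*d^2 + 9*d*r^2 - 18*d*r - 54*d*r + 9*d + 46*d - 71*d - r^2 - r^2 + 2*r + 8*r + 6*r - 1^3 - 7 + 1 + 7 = -9*d^3 + 74*d^2 + d*(9*r^2 - 72*r - 16) - 2*r^2 + 16*r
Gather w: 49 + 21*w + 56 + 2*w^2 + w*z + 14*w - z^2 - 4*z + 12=2*w^2 + w*(z + 35) - z^2 - 4*z + 117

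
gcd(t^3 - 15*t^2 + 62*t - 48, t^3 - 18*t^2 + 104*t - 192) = t^2 - 14*t + 48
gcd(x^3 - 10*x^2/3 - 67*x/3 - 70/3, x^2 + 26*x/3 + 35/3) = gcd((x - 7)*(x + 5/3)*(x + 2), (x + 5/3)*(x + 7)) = x + 5/3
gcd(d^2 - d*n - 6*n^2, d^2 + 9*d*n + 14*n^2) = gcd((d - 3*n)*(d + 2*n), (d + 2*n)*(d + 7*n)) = d + 2*n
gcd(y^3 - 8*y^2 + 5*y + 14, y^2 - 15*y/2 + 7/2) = y - 7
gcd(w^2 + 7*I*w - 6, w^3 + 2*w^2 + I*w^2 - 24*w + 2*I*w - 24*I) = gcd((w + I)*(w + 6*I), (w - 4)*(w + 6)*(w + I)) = w + I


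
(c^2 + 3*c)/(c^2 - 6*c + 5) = c*(c + 3)/(c^2 - 6*c + 5)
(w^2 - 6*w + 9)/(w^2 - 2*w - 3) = (w - 3)/(w + 1)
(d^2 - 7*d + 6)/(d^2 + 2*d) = (d^2 - 7*d + 6)/(d*(d + 2))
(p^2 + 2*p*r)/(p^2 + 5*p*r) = (p + 2*r)/(p + 5*r)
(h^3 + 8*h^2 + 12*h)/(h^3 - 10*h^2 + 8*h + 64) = h*(h + 6)/(h^2 - 12*h + 32)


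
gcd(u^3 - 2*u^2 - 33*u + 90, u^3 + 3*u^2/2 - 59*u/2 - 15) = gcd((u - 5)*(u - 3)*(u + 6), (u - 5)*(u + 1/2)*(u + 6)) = u^2 + u - 30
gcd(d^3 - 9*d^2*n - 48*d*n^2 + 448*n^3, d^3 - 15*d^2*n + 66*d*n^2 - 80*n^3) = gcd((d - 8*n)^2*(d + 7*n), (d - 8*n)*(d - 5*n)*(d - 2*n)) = d - 8*n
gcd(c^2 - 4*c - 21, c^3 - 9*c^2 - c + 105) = c^2 - 4*c - 21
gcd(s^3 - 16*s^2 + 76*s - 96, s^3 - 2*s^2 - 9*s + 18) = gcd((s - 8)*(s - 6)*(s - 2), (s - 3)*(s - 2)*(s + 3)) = s - 2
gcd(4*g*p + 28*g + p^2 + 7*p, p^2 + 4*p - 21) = p + 7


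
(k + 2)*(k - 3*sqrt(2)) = k^2 - 3*sqrt(2)*k + 2*k - 6*sqrt(2)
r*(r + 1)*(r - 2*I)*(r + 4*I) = r^4 + r^3 + 2*I*r^3 + 8*r^2 + 2*I*r^2 + 8*r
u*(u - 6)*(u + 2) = u^3 - 4*u^2 - 12*u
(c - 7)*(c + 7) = c^2 - 49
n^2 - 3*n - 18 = (n - 6)*(n + 3)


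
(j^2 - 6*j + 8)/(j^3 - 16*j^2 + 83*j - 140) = (j - 2)/(j^2 - 12*j + 35)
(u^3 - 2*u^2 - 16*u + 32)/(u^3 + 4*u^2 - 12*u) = (u^2 - 16)/(u*(u + 6))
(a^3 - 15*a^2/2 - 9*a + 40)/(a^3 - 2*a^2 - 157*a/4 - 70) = 2*(a - 2)/(2*a + 7)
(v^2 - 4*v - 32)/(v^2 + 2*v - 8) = (v - 8)/(v - 2)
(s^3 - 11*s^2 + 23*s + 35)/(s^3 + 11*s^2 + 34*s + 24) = (s^2 - 12*s + 35)/(s^2 + 10*s + 24)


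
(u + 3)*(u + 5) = u^2 + 8*u + 15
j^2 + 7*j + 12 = (j + 3)*(j + 4)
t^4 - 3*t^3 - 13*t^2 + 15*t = t*(t - 5)*(t - 1)*(t + 3)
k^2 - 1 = (k - 1)*(k + 1)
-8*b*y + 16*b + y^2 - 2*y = (-8*b + y)*(y - 2)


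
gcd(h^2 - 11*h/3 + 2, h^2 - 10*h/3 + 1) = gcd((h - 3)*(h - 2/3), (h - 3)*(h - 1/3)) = h - 3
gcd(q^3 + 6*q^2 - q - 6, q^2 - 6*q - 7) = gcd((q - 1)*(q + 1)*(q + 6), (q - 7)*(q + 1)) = q + 1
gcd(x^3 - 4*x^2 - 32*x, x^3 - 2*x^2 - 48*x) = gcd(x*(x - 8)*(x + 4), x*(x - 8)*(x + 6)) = x^2 - 8*x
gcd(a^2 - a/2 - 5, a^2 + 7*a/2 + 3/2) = 1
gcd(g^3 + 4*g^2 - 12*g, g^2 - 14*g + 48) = 1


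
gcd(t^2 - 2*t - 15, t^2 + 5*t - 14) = 1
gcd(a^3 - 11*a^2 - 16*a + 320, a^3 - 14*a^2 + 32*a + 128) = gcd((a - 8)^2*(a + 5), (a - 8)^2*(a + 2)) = a^2 - 16*a + 64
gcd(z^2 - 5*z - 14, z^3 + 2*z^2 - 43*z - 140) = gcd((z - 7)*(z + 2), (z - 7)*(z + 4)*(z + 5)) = z - 7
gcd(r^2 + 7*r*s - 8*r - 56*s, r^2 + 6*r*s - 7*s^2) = r + 7*s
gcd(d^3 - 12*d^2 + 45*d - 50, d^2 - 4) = d - 2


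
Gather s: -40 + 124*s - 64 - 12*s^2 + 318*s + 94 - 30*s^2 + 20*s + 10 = -42*s^2 + 462*s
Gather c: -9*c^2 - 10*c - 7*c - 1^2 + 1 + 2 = -9*c^2 - 17*c + 2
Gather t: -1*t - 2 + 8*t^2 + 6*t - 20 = 8*t^2 + 5*t - 22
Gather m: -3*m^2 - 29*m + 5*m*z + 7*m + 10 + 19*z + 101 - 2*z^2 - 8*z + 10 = -3*m^2 + m*(5*z - 22) - 2*z^2 + 11*z + 121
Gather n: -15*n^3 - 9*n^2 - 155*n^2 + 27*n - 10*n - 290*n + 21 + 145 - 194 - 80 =-15*n^3 - 164*n^2 - 273*n - 108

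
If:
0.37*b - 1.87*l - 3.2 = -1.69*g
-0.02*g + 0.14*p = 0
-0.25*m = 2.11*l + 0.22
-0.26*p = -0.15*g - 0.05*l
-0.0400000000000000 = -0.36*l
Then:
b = 9.44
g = -0.05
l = 0.11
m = -1.82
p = -0.01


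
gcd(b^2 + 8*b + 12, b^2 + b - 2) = b + 2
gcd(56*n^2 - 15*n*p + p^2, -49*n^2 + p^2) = -7*n + p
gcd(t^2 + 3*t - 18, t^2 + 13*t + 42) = t + 6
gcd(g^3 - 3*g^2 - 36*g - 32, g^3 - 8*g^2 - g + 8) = g^2 - 7*g - 8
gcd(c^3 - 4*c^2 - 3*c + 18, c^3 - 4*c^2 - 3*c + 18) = c^3 - 4*c^2 - 3*c + 18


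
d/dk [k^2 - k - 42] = 2*k - 1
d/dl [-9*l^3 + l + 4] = 1 - 27*l^2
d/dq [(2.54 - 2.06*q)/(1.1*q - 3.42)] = (4.67632*q - 14.539104)/(1.1*q - 3.42)^3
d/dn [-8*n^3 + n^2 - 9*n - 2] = -24*n^2 + 2*n - 9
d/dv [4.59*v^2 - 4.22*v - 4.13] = 9.18*v - 4.22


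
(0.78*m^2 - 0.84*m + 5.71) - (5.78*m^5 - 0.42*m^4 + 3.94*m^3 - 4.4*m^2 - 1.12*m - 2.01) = -5.78*m^5 + 0.42*m^4 - 3.94*m^3 + 5.18*m^2 + 0.28*m + 7.72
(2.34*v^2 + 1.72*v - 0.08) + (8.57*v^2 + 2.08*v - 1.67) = 10.91*v^2 + 3.8*v - 1.75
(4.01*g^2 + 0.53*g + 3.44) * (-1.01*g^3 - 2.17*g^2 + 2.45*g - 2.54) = -4.0501*g^5 - 9.237*g^4 + 5.2*g^3 - 16.3517*g^2 + 7.0818*g - 8.7376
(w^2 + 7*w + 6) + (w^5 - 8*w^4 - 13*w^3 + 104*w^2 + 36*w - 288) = w^5 - 8*w^4 - 13*w^3 + 105*w^2 + 43*w - 282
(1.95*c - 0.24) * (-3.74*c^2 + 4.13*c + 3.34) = -7.293*c^3 + 8.9511*c^2 + 5.5218*c - 0.8016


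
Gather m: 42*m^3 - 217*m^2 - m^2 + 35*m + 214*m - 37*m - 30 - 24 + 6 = 42*m^3 - 218*m^2 + 212*m - 48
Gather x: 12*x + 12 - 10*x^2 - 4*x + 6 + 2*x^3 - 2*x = 2*x^3 - 10*x^2 + 6*x + 18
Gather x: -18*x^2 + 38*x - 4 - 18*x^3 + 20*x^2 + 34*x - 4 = -18*x^3 + 2*x^2 + 72*x - 8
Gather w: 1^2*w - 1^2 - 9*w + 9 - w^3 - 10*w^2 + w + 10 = -w^3 - 10*w^2 - 7*w + 18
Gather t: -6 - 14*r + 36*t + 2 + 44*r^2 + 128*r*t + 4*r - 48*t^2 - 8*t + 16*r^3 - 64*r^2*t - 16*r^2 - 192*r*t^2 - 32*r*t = 16*r^3 + 28*r^2 - 10*r + t^2*(-192*r - 48) + t*(-64*r^2 + 96*r + 28) - 4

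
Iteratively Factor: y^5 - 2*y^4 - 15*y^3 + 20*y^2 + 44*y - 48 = (y + 3)*(y^4 - 5*y^3 + 20*y - 16) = (y + 2)*(y + 3)*(y^3 - 7*y^2 + 14*y - 8) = (y - 2)*(y + 2)*(y + 3)*(y^2 - 5*y + 4) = (y - 2)*(y - 1)*(y + 2)*(y + 3)*(y - 4)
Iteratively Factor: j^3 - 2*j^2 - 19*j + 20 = (j - 1)*(j^2 - j - 20) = (j - 5)*(j - 1)*(j + 4)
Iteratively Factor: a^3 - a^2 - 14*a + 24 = (a - 3)*(a^2 + 2*a - 8) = (a - 3)*(a - 2)*(a + 4)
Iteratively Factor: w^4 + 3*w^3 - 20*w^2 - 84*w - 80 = (w + 2)*(w^3 + w^2 - 22*w - 40) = (w + 2)*(w + 4)*(w^2 - 3*w - 10) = (w - 5)*(w + 2)*(w + 4)*(w + 2)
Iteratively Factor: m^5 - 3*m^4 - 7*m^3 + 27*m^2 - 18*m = (m - 3)*(m^4 - 7*m^2 + 6*m) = (m - 3)*(m + 3)*(m^3 - 3*m^2 + 2*m) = m*(m - 3)*(m + 3)*(m^2 - 3*m + 2) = m*(m - 3)*(m - 1)*(m + 3)*(m - 2)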